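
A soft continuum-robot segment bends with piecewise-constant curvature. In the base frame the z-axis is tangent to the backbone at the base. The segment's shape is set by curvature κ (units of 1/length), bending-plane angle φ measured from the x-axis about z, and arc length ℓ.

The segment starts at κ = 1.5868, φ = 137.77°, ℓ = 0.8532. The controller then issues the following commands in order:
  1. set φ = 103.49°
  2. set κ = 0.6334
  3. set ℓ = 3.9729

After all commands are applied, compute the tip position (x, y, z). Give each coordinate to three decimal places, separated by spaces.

initial: κ=1.5868, φ=137.77°, ℓ=0.8532
cmd 1: set φ=103.49° → (κ,φ,ℓ)=(1.5868,103.49°,0.8532) → tip=(-0.1154,0.4809,0.6154)
cmd 2: set κ=0.6334 → (κ,φ,ℓ)=(0.6334,103.49°,0.8532) → tip=(-0.0525,0.2188,0.8123)
cmd 3: set ℓ=3.9729 → (κ,φ,ℓ)=(0.6334,103.49°,3.9729) → tip=(-0.6669,2.7801,0.9239)

-0.667 2.780 0.924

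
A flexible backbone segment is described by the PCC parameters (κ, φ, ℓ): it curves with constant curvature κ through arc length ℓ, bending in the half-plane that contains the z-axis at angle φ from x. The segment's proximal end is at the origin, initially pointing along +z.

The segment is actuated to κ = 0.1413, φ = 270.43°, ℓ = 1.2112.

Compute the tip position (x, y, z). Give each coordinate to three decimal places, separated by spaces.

0.001 -0.103 1.205

θ = κ·ℓ = 0.1413 × 1.2112 = 0.17114 rad
ρ = (1 − cos θ)/κ = (1 − 0.98539)/0.1413 = 0.10339
z = sin θ / κ = 0.17031/0.1413 = 1.20530
x = ρ cos φ = 0.10339 × cos(270.43°) = 0.00078
y = ρ sin φ = 0.10339 × sin(270.43°) = -0.10339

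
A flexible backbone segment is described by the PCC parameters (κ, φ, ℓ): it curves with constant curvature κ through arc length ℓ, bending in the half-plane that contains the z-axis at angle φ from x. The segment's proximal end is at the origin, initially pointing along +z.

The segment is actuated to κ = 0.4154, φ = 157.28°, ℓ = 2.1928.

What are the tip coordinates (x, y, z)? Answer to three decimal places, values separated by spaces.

-0.859 0.360 1.902

θ = κ·ℓ = 0.4154 × 2.1928 = 0.91089 rad
ρ = (1 − cos θ)/κ = (1 − 0.61304)/0.4154 = 0.93153
z = sin θ / κ = 0.79005/0.4154 = 1.90190
x = ρ cos φ = 0.93153 × cos(157.28°) = -0.85924
y = ρ sin φ = 0.93153 × sin(157.28°) = 0.35978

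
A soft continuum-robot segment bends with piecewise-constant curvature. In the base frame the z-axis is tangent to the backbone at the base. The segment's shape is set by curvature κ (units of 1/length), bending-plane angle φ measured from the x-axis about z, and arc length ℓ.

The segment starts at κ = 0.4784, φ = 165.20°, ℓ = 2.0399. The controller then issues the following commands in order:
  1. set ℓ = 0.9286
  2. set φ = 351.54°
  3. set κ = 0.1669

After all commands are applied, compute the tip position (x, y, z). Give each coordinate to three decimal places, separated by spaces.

0.071 -0.011 0.925

initial: κ=0.4784, φ=165.20°, ℓ=2.0399
cmd 1: set ℓ=0.9286 → (κ,φ,ℓ)=(0.4784,165.20°,0.9286) → tip=(-0.1962,0.0518,0.8984)
cmd 2: set φ=351.54° → (κ,φ,ℓ)=(0.4784,351.54°,0.9286) → tip=(0.2007,-0.0298,0.8984)
cmd 3: set κ=0.1669 → (κ,φ,ℓ)=(0.1669,351.54°,0.9286) → tip=(0.0710,-0.0106,0.9249)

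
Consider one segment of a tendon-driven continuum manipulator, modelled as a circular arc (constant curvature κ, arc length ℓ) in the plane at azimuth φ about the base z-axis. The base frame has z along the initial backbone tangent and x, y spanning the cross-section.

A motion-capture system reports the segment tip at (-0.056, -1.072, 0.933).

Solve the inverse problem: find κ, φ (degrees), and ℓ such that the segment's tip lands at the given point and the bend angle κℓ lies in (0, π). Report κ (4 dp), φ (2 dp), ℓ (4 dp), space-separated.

ρ = √(x²+y²) = √(-0.056² + -1.072²) = 1.07346
φ = atan2(y, x) mod 360° = atan2(-1.072, -0.056) = 267.0097°
|p|² = ρ² + z² = 1.07346² + 0.933² = 2.02281
κ = 2ρ / |p|² = 2×1.07346 / 2.02281 = 1.06136
θ = 2·atan2(ρ, z) = 2·atan2(1.07346, 0.933) = 1.71058 rad
ℓ = θ/κ = 1.71058/1.06136 = 1.61169

1.0614 267.01 1.6117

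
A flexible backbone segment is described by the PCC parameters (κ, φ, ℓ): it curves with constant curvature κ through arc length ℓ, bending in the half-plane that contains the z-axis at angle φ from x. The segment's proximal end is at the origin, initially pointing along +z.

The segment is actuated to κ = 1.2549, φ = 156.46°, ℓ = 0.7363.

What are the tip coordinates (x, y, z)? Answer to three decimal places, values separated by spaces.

θ = κ·ℓ = 1.2549 × 0.7363 = 0.92398 rad
ρ = (1 − cos θ)/κ = (1 − 0.60265)/1.2549 = 0.31664
z = sin θ / κ = 0.79801/1.2549 = 0.63591
x = ρ cos φ = 0.31664 × cos(156.46°) = -0.29029
y = ρ sin φ = 0.31664 × sin(156.46°) = 0.12646

-0.290 0.126 0.636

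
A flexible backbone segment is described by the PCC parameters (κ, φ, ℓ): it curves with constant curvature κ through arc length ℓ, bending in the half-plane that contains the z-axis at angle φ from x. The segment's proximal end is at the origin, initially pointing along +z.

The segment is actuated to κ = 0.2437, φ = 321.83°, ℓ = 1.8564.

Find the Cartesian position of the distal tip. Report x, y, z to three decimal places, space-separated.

θ = κ·ℓ = 0.2437 × 1.8564 = 0.45240 rad
ρ = (1 − cos θ)/κ = (1 − 0.89940)/0.2437 = 0.41281
z = sin θ / κ = 0.43713/0.2437 = 1.79372
x = ρ cos φ = 0.41281 × cos(321.83°) = 0.32454
y = ρ sin φ = 0.41281 × sin(321.83°) = -0.25511

0.325 -0.255 1.794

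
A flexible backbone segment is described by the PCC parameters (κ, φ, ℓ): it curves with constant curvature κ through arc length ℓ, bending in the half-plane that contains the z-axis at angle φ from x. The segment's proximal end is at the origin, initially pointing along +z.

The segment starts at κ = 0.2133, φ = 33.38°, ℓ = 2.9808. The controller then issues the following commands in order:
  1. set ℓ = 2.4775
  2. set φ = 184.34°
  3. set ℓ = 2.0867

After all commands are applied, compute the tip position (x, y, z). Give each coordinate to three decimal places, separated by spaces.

-0.455 -0.035 2.018

initial: κ=0.2133, φ=33.38°, ℓ=2.9808
cmd 1: set ℓ=2.4775 → (κ,φ,ℓ)=(0.2133,33.38°,2.4775) → tip=(0.5340,0.3519,2.3638)
cmd 2: set φ=184.34° → (κ,φ,ℓ)=(0.2133,184.34°,2.4775) → tip=(-0.6377,-0.0484,2.3638)
cmd 3: set ℓ=2.0867 → (κ,φ,ℓ)=(0.2133,184.34°,2.0867) → tip=(-0.4555,-0.0346,2.0185)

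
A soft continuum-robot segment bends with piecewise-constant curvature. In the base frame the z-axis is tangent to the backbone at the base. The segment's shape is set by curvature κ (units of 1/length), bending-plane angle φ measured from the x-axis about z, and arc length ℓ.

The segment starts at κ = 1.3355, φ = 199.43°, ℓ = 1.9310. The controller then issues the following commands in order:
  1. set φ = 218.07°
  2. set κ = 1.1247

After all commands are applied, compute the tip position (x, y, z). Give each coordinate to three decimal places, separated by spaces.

initial: κ=1.3355, φ=199.43°, ℓ=1.9310
cmd 1: set φ=218.07° → (κ,φ,ℓ)=(1.3355,218.07°,1.9310) → tip=(-1.0881,-0.8522,0.3995)
cmd 2: set κ=1.1247 → (κ,φ,ℓ)=(1.1247,218.07°,1.9310) → tip=(-1.0958,-0.8583,0.7333)

-1.096 -0.858 0.733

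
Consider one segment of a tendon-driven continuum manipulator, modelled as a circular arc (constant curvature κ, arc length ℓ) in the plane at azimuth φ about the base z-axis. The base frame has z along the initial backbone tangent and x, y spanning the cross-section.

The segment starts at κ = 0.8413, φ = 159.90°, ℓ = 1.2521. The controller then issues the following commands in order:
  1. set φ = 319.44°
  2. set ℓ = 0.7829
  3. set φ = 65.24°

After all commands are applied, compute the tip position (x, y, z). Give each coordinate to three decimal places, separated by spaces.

0.104 0.226 0.728

initial: κ=0.8413, φ=159.90°, ℓ=1.2521
cmd 1: set φ=319.44° → (κ,φ,ℓ)=(0.8413,319.44°,1.2521) → tip=(0.4564,-0.3906,1.0331)
cmd 2: set ℓ=0.7829 → (κ,φ,ℓ)=(0.8413,319.44°,0.7829) → tip=(0.1889,-0.1617,0.7275)
cmd 3: set φ=65.24° → (κ,φ,ℓ)=(0.8413,65.24°,0.7829) → tip=(0.1041,0.2258,0.7275)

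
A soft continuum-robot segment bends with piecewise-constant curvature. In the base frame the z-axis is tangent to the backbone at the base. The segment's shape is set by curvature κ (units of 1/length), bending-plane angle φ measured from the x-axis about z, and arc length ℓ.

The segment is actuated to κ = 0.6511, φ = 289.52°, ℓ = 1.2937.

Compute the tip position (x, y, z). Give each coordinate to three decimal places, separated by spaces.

θ = κ·ℓ = 0.6511 × 1.2937 = 0.84233 rad
ρ = (1 − cos θ)/κ = (1 − 0.66573)/0.6511 = 0.51340
z = sin θ / κ = 0.74620/0.6511 = 1.14605
x = ρ cos φ = 0.51340 × cos(289.52°) = 0.17154
y = ρ sin φ = 0.51340 × sin(289.52°) = -0.48389

0.172 -0.484 1.146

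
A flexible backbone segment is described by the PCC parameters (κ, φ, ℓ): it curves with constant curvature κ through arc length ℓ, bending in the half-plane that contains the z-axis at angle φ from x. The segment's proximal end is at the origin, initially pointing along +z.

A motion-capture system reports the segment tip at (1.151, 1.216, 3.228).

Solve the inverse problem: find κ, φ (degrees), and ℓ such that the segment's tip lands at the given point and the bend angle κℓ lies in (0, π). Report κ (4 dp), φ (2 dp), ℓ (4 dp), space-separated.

ρ = √(x²+y²) = √(1.151² + 1.216²) = 1.67435
φ = atan2(y, x) mod 360° = atan2(1.216, 1.151) = 46.5730°
|p|² = ρ² + z² = 1.67435² + 3.228² = 13.22344
κ = 2ρ / |p|² = 2×1.67435 / 13.22344 = 0.25324
θ = 2·atan2(ρ, z) = 2·atan2(1.67435, 3.228) = 0.95699 rad
ℓ = θ/κ = 0.95699/0.25324 = 3.77897

0.2532 46.57 3.7790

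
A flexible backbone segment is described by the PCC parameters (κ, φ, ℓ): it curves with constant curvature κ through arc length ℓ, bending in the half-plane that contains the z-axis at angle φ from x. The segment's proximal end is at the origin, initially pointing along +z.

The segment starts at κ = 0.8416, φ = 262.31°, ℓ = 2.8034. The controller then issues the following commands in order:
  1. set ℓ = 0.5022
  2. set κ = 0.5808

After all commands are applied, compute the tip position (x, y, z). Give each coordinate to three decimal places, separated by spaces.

-0.010 -0.072 0.495

initial: κ=0.8416, φ=262.31°, ℓ=2.8034
cmd 1: set ℓ=0.5022 → (κ,φ,ℓ)=(0.8416,262.31°,0.5022) → tip=(-0.0140,-0.1036,0.4874)
cmd 2: set κ=0.5808 → (κ,φ,ℓ)=(0.5808,262.31°,0.5022) → tip=(-0.0097,-0.0721,0.4951)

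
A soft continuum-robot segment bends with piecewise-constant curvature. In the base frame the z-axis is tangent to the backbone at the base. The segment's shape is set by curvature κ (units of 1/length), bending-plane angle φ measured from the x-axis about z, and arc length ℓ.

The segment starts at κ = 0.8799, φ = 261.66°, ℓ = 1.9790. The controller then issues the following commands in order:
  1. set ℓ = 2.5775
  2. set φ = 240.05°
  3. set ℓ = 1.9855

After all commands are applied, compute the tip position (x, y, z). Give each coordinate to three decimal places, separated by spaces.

initial: κ=0.8799, φ=261.66°, ℓ=1.9790
cmd 1: set ℓ=2.5775 → (κ,φ,ℓ)=(0.8799,261.66°,2.5775) → tip=(-0.2707,-1.8464,0.8713)
cmd 2: set φ=240.05° → (κ,φ,ℓ)=(0.8799,240.05°,2.5775) → tip=(-0.9317,-1.6170,0.8713)
cmd 3: set ℓ=1.9855 → (κ,φ,ℓ)=(0.8799,240.05°,1.9855) → tip=(-0.6669,-1.1574,1.1189)

-0.667 -1.157 1.119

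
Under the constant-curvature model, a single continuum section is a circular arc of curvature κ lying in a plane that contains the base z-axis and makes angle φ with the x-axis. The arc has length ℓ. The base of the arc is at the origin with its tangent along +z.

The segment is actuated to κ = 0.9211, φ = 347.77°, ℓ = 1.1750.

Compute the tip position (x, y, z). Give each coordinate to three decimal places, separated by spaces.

θ = κ·ℓ = 0.9211 × 1.1750 = 1.08229 rad
ρ = (1 − cos θ)/κ = (1 − 0.46931)/0.9211 = 0.57615
z = sin θ / κ = 0.88304/0.9211 = 0.95868
x = ρ cos φ = 0.57615 × cos(347.77°) = 0.56308
y = ρ sin φ = 0.57615 × sin(347.77°) = -0.12205

0.563 -0.122 0.959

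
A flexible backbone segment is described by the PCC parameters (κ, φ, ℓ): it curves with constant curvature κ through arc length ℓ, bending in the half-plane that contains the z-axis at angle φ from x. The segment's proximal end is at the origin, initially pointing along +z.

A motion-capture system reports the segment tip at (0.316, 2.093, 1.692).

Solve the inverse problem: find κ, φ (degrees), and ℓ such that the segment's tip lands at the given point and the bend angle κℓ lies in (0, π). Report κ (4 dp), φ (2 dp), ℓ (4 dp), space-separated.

0.5765 81.41 3.1100

ρ = √(x²+y²) = √(0.316² + 2.093²) = 2.11672
φ = atan2(y, x) mod 360° = atan2(2.093, 0.316) = 81.4144°
|p|² = ρ² + z² = 2.11672² + 1.692² = 7.34337
κ = 2ρ / |p|² = 2×2.11672 / 7.34337 = 0.57650
θ = 2·atan2(ρ, z) = 2·atan2(2.11672, 1.692) = 1.79290 rad
ℓ = θ/κ = 1.79290/0.57650 = 3.10999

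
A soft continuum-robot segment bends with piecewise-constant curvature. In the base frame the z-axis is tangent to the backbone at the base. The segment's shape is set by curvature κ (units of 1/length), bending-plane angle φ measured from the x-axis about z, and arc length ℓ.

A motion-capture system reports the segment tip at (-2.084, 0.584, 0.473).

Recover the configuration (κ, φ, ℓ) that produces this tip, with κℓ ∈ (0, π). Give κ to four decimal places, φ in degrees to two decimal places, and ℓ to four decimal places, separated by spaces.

ρ = √(x²+y²) = √(-2.084² + 0.584²) = 2.16428
φ = atan2(y, x) mod 360° = atan2(0.584, -2.084) = 164.3455°
|p|² = ρ² + z² = 2.16428² + 0.473² = 4.90784
κ = 2ρ / |p|² = 2×2.16428 / 4.90784 = 0.88197
θ = 2·atan2(ρ, z) = 2·atan2(2.16428, 0.473) = 2.71126 rad
ℓ = θ/κ = 2.71126/0.88197 = 3.07410

0.8820 164.35 3.0741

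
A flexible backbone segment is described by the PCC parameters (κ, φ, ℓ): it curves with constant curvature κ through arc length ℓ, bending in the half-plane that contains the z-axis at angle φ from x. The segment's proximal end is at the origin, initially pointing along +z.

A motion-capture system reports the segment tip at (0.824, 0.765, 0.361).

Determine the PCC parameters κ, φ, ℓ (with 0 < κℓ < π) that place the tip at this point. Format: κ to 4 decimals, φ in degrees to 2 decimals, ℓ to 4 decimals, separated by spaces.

1.6125 42.87 1.5629

ρ = √(x²+y²) = √(0.824² + 0.765²) = 1.12437
φ = atan2(y, x) mod 360° = atan2(0.765, 0.824) = 42.8736°
|p|² = ρ² + z² = 1.12437² + 0.361² = 1.39452
κ = 2ρ / |p|² = 2×1.12437 / 1.39452 = 1.61255
θ = 2·atan2(ρ, z) = 2·atan2(1.12437, 0.361) = 2.52025 rad
ℓ = θ/κ = 2.52025/1.61255 = 1.56290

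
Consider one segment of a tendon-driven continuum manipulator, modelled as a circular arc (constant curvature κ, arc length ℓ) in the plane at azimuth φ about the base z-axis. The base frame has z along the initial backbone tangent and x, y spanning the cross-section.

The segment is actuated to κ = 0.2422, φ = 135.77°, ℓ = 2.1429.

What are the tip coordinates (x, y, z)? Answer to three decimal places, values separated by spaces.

-0.390 0.379 2.048

θ = κ·ℓ = 0.2422 × 2.1429 = 0.51901 rad
ρ = (1 − cos θ)/κ = (1 − 0.86831)/0.2422 = 0.54372
z = sin θ / κ = 0.49602/0.2422 = 2.04798
x = ρ cos φ = 0.54372 × cos(135.77°) = -0.38960
y = ρ sin φ = 0.54372 × sin(135.77°) = 0.37927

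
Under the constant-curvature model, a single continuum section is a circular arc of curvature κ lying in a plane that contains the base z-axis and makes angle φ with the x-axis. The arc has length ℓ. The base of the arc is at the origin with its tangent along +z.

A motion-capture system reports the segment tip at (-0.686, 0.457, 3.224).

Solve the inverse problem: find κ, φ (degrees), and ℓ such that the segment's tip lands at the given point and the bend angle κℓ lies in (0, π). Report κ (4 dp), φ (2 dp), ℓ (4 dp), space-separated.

0.1489 146.33 3.3627

ρ = √(x²+y²) = √(-0.686² + 0.457²) = 0.82428
φ = atan2(y, x) mod 360° = atan2(0.457, -0.686) = 146.3292°
|p|² = ρ² + z² = 0.82428² + 3.224² = 11.07362
κ = 2ρ / |p|² = 2×0.82428 / 11.07362 = 0.14887
θ = 2·atan2(ρ, z) = 2·atan2(0.82428, 3.224) = 0.50062 rad
ℓ = θ/κ = 0.50062/0.14887 = 3.36271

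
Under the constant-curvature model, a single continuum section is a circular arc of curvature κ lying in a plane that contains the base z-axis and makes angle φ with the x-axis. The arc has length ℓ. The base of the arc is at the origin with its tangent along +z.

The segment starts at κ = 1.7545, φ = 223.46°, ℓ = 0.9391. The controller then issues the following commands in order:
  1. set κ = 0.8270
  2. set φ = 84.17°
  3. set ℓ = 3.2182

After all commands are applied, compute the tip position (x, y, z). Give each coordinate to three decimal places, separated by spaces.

initial: κ=1.7545, φ=223.46°, ℓ=0.9391
cmd 1: set κ=0.8270 → (κ,φ,ℓ)=(0.8270,223.46°,0.9391) → tip=(-0.2517,-0.2385,0.8475)
cmd 2: set φ=84.17° → (κ,φ,ℓ)=(0.8270,84.17°,0.9391) → tip=(0.0352,0.3449,0.8475)
cmd 3: set ℓ=3.2182 → (κ,φ,ℓ)=(0.8270,84.17°,3.2182) → tip=(0.2318,2.2699,0.5585)

0.232 2.270 0.559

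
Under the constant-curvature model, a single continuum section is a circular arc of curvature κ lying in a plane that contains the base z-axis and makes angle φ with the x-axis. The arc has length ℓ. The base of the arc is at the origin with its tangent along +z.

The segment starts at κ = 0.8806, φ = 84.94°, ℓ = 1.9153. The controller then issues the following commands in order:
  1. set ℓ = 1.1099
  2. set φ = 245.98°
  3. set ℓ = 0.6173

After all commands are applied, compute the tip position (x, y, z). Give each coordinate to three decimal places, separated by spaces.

-0.067 -0.150 0.587

initial: κ=0.8806, φ=84.94°, ℓ=1.9153
cmd 1: set ℓ=1.1099 → (κ,φ,ℓ)=(0.8806,84.94°,1.1099) → tip=(0.0441,0.4986,0.9414)
cmd 2: set φ=245.98° → (κ,φ,ℓ)=(0.8806,245.98°,1.1099) → tip=(-0.2038,-0.4572,0.9414)
cmd 3: set ℓ=0.6173 → (κ,φ,ℓ)=(0.8806,245.98°,0.6173) → tip=(-0.0666,-0.1495,0.5873)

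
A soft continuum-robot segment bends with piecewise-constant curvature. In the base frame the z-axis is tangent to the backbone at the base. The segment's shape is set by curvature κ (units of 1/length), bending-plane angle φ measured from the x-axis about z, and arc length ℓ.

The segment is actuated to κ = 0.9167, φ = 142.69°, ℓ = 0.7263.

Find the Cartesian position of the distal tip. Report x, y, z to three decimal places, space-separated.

θ = κ·ℓ = 0.9167 × 0.7263 = 0.66580 rad
ρ = (1 − cos θ)/κ = (1 − 0.78642)/0.9167 = 0.23298
z = sin θ / κ = 0.61769/0.9167 = 0.67382
x = ρ cos φ = 0.23298 × cos(142.69°) = -0.18531
y = ρ sin φ = 0.23298 × sin(142.69°) = 0.14122

-0.185 0.141 0.674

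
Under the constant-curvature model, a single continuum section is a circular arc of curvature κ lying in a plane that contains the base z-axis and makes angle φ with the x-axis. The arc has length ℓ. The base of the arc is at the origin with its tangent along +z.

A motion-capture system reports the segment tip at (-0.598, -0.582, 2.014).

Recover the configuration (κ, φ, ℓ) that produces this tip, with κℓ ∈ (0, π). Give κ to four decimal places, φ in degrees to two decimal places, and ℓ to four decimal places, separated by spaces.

ρ = √(x²+y²) = √(-0.598² + -0.582²) = 0.83446
φ = atan2(y, x) mod 360° = atan2(-0.582, -0.598) = 224.2232°
|p|² = ρ² + z² = 0.83446² + 2.014² = 4.75252
κ = 2ρ / |p|² = 2×0.83446 / 4.75252 = 0.35117
θ = 2·atan2(ρ, z) = 2·atan2(0.83446, 2.014) = 0.78560 rad
ℓ = θ/κ = 0.78560/0.35117 = 2.23711

0.3512 224.22 2.2371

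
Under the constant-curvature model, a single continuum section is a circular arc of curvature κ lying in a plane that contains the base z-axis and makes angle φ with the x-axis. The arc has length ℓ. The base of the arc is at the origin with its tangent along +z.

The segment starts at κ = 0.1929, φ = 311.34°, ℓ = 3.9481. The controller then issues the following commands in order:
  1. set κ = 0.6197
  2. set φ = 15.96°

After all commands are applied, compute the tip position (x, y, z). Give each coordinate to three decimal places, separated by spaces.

2.743 0.785 1.033

initial: κ=0.1929, φ=311.34°, ℓ=3.9481
cmd 1: set κ=0.6197 → (κ,φ,ℓ)=(0.6197,311.34°,3.9481) → tip=(1.8846,-2.1421,1.0333)
cmd 2: set φ=15.96° → (κ,φ,ℓ)=(0.6197,15.96°,3.9481) → tip=(2.7431,0.7845,1.0333)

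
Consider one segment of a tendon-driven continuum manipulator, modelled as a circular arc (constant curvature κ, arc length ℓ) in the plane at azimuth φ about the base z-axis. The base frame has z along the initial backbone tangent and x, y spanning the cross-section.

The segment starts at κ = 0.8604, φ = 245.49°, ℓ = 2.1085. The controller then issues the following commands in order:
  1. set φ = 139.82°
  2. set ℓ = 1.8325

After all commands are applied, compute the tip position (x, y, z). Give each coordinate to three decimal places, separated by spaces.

initial: κ=0.8604, φ=245.49°, ℓ=2.1085
cmd 1: set φ=139.82° → (κ,φ,ℓ)=(0.8604,139.82°,2.1085) → tip=(-1.1020,0.9306,1.1280)
cmd 2: set ℓ=1.8325 → (κ,φ,ℓ)=(0.8604,139.82°,1.8325) → tip=(-0.8932,0.7543,1.1622)

-0.893 0.754 1.162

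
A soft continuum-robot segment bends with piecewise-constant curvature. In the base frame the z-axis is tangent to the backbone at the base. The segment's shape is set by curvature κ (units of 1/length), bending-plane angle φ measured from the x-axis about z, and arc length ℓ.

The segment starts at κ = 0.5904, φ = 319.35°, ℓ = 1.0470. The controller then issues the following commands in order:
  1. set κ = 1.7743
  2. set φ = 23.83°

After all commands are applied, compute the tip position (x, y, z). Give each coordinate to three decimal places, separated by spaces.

0.661 0.292 0.541

initial: κ=0.5904, φ=319.35°, ℓ=1.0470
cmd 1: set κ=1.7743 → (κ,φ,ℓ)=(1.7743,319.35°,1.0470) → tip=(0.5486,-0.4710,0.5406)
cmd 2: set φ=23.83° → (κ,φ,ℓ)=(1.7743,23.83°,1.0470) → tip=(0.6614,0.2921,0.5406)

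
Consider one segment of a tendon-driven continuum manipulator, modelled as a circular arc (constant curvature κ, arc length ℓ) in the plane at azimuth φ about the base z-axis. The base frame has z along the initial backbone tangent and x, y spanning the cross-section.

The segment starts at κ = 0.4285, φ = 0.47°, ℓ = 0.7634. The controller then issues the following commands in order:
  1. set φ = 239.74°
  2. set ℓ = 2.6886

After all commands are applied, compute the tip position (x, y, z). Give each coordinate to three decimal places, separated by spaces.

initial: κ=0.4285, φ=0.47°, ℓ=0.7634
cmd 1: set φ=239.74° → (κ,φ,ℓ)=(0.4285,239.74°,0.7634) → tip=(-0.0624,-0.1069,0.7499)
cmd 2: set ℓ=2.6886 → (κ,φ,ℓ)=(0.4285,239.74°,2.6886) → tip=(-0.6978,-1.1961,2.1321)

-0.698 -1.196 2.132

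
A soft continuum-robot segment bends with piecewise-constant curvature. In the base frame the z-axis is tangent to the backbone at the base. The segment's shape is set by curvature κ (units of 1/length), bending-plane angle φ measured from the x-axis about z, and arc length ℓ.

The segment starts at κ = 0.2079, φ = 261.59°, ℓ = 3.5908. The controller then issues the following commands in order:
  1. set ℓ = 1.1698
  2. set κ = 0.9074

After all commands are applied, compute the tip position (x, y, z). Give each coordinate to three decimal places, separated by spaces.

-0.083 -0.559 0.962

initial: κ=0.2079, φ=261.59°, ℓ=3.5908
cmd 1: set ℓ=1.1698 → (κ,φ,ℓ)=(0.2079,261.59°,1.1698) → tip=(-0.0207,-0.1400,1.1583)
cmd 2: set κ=0.9074 → (κ,φ,ℓ)=(0.9074,261.59°,1.1698) → tip=(-0.0826,-0.5586,0.9622)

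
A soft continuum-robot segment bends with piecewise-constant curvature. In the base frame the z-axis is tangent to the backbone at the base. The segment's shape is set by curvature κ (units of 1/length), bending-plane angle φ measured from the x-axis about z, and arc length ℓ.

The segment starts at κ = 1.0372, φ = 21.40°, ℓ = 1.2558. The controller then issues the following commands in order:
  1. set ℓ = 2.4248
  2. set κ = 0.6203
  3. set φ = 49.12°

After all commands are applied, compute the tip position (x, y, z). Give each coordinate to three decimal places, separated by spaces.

initial: κ=1.0372, φ=21.40°, ℓ=1.2558
cmd 1: set ℓ=2.4248 → (κ,φ,ℓ)=(1.0372,21.40°,2.4248) → tip=(1.6248,0.6368,0.5654)
cmd 2: set κ=0.6203 → (κ,φ,ℓ)=(0.6203,21.40°,2.4248) → tip=(1.4009,0.5490,1.6085)
cmd 3: set φ=49.12° → (κ,φ,ℓ)=(0.6203,49.12°,2.4248) → tip=(0.9848,1.1377,1.6085)

0.985 1.138 1.609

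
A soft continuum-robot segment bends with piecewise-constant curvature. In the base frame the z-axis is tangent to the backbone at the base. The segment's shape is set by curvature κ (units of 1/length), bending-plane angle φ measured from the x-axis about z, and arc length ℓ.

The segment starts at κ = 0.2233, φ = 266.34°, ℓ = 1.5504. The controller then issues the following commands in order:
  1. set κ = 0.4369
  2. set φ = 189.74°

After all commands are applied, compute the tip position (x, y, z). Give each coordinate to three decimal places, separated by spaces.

-0.498 -0.085 1.435

initial: κ=0.2233, φ=266.34°, ℓ=1.5504
cmd 1: set κ=0.4369 → (κ,φ,ℓ)=(0.4369,266.34°,1.5504) → tip=(-0.0323,-0.5043,1.4345)
cmd 2: set φ=189.74° → (κ,φ,ℓ)=(0.4369,189.74°,1.5504) → tip=(-0.4980,-0.0855,1.4345)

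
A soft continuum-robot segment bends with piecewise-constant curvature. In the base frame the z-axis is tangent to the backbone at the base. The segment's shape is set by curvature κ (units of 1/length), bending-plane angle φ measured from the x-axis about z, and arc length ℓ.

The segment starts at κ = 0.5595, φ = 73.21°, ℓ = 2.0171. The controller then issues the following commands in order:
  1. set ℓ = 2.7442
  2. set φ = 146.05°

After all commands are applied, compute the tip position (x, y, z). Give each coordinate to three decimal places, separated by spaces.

initial: κ=0.5595, φ=73.21°, ℓ=2.0171
cmd 1: set ℓ=2.7442 → (κ,φ,ℓ)=(0.5595,73.21°,2.7442) → tip=(0.4980,1.6505,1.7862)
cmd 2: set φ=146.05° → (κ,φ,ℓ)=(0.5595,146.05°,2.7442) → tip=(-1.4301,0.9628,1.7862)

-1.430 0.963 1.786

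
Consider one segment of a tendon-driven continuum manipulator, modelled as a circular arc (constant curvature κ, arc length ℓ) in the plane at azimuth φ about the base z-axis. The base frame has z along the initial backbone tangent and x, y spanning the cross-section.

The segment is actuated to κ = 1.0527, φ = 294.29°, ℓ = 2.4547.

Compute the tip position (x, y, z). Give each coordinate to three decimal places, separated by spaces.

0.722 -1.601 0.503

θ = κ·ℓ = 1.0527 × 2.4547 = 2.58406 rad
ρ = (1 − cos θ)/κ = (1 − -0.84856)/1.0527 = 1.75602
z = sin θ / κ = 0.52909/1.0527 = 0.50260
x = ρ cos φ = 1.75602 × cos(294.29°) = 0.72235
y = ρ sin φ = 1.75602 × sin(294.29°) = -1.60057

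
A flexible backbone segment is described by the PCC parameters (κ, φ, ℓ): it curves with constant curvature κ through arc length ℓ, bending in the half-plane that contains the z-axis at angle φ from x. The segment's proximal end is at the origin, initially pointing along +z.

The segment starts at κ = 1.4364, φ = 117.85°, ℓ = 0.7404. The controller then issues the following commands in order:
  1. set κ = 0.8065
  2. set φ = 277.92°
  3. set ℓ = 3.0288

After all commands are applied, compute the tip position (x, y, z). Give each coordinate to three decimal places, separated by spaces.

initial: κ=1.4364, φ=117.85°, ℓ=0.7404
cmd 1: set κ=0.8065 → (κ,φ,ℓ)=(0.8065,117.85°,0.7404) → tip=(-0.1002,0.1897,0.6972)
cmd 2: set φ=277.92° → (κ,φ,ℓ)=(0.8065,277.92°,0.7404) → tip=(0.0296,-0.2125,0.6972)
cmd 3: set ℓ=3.0288 → (κ,φ,ℓ)=(0.8065,277.92°,3.0288) → tip=(0.3016,-2.1683,0.7977)

0.302 -2.168 0.798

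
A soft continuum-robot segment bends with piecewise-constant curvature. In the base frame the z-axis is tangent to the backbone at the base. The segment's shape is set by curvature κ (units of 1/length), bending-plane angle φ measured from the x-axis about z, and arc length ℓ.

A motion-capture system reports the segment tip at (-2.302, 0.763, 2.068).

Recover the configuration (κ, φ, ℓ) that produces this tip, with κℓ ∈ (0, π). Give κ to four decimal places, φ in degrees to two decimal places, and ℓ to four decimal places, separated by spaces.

0.4775 161.66 3.6220

ρ = √(x²+y²) = √(-2.302² + 0.763²) = 2.42515
φ = atan2(y, x) mod 360° = atan2(0.763, -2.302) = 161.6622°
|p|² = ρ² + z² = 2.42515² + 2.068² = 10.15800
κ = 2ρ / |p|² = 2×2.42515 / 10.15800 = 0.47749
θ = 2·atan2(ρ, z) = 2·atan2(2.42515, 2.068) = 1.72944 rad
ℓ = θ/κ = 1.72944/0.47749 = 3.62196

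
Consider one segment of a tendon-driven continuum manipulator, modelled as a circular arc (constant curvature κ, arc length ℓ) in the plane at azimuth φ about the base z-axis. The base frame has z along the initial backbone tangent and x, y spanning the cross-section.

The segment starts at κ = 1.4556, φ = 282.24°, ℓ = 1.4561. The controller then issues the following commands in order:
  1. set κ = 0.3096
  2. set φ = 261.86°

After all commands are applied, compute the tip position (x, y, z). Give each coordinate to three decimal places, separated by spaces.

-0.046 -0.319 1.407

initial: κ=1.4556, φ=282.24°, ℓ=1.4561
cmd 1: set κ=0.3096 → (κ,φ,ℓ)=(0.3096,282.24°,1.4561) → tip=(0.0684,-0.3154,1.4073)
cmd 2: set φ=261.86° → (κ,φ,ℓ)=(0.3096,261.86°,1.4561) → tip=(-0.0457,-0.3194,1.4073)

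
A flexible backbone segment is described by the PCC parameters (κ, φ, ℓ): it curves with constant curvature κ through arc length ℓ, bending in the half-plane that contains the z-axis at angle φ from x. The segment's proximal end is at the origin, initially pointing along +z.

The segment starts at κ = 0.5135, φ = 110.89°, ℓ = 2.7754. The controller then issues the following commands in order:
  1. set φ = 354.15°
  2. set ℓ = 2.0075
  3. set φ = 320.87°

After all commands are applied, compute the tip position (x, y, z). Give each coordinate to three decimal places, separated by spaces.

0.734 -0.597 1.670

initial: κ=0.5135, φ=110.89°, ℓ=2.7754
cmd 1: set φ=354.15° → (κ,φ,ℓ)=(0.5135,354.15°,2.7754) → tip=(1.6562,-0.1697,1.9268)
cmd 2: set ℓ=2.0075 → (κ,φ,ℓ)=(0.5135,354.15°,2.0075) → tip=(0.9413,-0.0964,1.6704)
cmd 3: set φ=320.87° → (κ,φ,ℓ)=(0.5135,320.87°,2.0075) → tip=(0.7340,-0.5972,1.6704)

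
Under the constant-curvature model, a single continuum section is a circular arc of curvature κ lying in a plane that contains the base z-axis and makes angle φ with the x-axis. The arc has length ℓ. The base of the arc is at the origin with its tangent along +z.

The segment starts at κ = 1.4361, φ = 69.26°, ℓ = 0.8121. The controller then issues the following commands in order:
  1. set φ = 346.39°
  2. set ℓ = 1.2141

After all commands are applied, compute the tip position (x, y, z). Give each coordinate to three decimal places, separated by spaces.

initial: κ=1.4361, φ=69.26°, ℓ=0.8121
cmd 1: set φ=346.39° → (κ,φ,ℓ)=(1.4361,346.39°,0.8121) → tip=(0.4104,-0.0994,0.6401)
cmd 2: set ℓ=1.2141 → (κ,φ,ℓ)=(1.4361,346.39°,1.2141) → tip=(0.7931,-0.1920,0.6860)

0.793 -0.192 0.686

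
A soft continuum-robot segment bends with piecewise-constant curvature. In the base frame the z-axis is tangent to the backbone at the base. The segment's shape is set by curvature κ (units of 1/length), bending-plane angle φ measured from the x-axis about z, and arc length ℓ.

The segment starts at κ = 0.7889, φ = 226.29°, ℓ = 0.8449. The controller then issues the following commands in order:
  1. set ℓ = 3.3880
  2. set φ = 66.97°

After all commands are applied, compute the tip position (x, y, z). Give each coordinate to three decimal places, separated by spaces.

initial: κ=0.7889, φ=226.29°, ℓ=0.8449
cmd 1: set ℓ=3.3880 → (κ,φ,ℓ)=(0.7889,226.29°,3.3880) → tip=(-1.6573,-1.7337,0.5727)
cmd 2: set φ=66.97° → (κ,φ,ℓ)=(0.7889,66.97°,3.3880) → tip=(0.9383,2.2073,0.5727)

0.938 2.207 0.573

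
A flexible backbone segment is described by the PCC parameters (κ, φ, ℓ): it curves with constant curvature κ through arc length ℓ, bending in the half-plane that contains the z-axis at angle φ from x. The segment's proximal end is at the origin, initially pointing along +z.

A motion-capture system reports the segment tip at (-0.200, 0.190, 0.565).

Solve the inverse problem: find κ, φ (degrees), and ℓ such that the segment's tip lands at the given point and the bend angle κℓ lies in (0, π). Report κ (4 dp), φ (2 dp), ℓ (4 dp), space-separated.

1.3956 136.47 0.6509

ρ = √(x²+y²) = √(-0.200² + 0.190²) = 0.27586
φ = atan2(y, x) mod 360° = atan2(0.190, -0.200) = 136.4688°
|p|² = ρ² + z² = 0.27586² + 0.565² = 0.39532
κ = 2ρ / |p|² = 2×0.27586 / 0.39532 = 1.39562
θ = 2·atan2(ρ, z) = 2·atan2(0.27586, 0.565) = 0.90841 rad
ℓ = θ/κ = 0.90841/1.39562 = 0.65090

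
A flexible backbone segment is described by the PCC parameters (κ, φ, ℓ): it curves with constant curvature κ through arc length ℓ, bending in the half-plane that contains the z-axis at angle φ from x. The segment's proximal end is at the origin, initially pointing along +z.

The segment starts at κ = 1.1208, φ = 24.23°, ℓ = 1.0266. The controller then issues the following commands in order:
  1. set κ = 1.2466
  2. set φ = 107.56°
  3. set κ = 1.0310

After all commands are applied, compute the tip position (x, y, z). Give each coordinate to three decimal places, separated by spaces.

-0.149 0.471 0.845

initial: κ=1.1208, φ=24.23°, ℓ=1.0266
cmd 1: set κ=1.2466 → (κ,φ,ℓ)=(1.2466,24.23°,1.0266) → tip=(0.5216,0.2347,0.7684)
cmd 2: set φ=107.56° → (κ,φ,ℓ)=(1.2466,107.56°,1.0266) → tip=(-0.1726,0.5453,0.7684)
cmd 3: set κ=1.0310 → (κ,φ,ℓ)=(1.0310,107.56°,1.0266) → tip=(-0.1492,0.4714,0.8454)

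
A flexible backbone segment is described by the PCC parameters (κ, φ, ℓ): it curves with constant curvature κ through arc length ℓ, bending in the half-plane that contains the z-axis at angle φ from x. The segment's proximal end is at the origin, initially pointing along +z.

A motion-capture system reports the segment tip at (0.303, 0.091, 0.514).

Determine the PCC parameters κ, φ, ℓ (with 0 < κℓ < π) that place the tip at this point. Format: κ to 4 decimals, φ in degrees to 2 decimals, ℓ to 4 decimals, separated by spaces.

1.7369 16.72 0.6353

ρ = √(x²+y²) = √(0.303² + 0.091²) = 0.31637
φ = atan2(y, x) mod 360° = atan2(0.091, 0.303) = 16.7166°
|p|² = ρ² + z² = 0.31637² + 0.514² = 0.36429
κ = 2ρ / |p|² = 2×0.31637 / 0.36429 = 1.73693
θ = 2·atan2(ρ, z) = 2·atan2(0.31637, 0.514) = 1.10349 rad
ℓ = θ/κ = 1.10349/1.73693 = 0.63531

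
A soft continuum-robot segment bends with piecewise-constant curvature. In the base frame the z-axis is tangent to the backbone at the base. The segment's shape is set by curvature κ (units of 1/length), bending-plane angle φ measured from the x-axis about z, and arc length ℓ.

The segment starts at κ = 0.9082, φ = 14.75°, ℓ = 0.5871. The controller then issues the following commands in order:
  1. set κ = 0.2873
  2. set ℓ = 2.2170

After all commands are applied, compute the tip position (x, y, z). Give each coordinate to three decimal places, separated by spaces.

initial: κ=0.9082, φ=14.75°, ℓ=0.5871
cmd 1: set κ=0.2873 → (κ,φ,ℓ)=(0.2873,14.75°,0.5871) → tip=(0.0478,0.0126,0.5843)
cmd 2: set ℓ=2.2170 → (κ,φ,ℓ)=(0.2873,14.75°,2.2170) → tip=(0.6600,0.1738,2.0701)

0.660 0.174 2.070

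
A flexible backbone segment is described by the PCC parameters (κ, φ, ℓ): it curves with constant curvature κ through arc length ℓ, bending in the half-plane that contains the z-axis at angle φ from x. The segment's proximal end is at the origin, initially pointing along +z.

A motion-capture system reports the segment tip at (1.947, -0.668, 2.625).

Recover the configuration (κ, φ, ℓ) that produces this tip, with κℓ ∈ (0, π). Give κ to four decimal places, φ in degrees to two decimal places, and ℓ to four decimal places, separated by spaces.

0.3700 341.06 3.5950

ρ = √(x²+y²) = √(1.947² + -0.668²) = 2.05841
φ = atan2(y, x) mod 360° = atan2(-0.668, 1.947) = 341.0633°
|p|² = ρ² + z² = 2.05841² + 2.625² = 11.12766
κ = 2ρ / |p|² = 2×2.05841 / 11.12766 = 0.36996
θ = 2·atan2(ρ, z) = 2·atan2(2.05841, 2.625) = 1.33001 rad
ℓ = θ/κ = 1.33001/0.36996 = 3.59499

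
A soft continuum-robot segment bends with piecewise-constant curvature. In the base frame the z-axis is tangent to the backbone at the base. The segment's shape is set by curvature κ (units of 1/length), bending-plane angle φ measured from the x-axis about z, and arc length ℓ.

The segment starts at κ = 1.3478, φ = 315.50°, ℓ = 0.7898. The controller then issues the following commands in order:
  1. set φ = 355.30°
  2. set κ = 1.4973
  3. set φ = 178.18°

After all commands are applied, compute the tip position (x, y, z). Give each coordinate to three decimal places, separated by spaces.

-0.415 0.013 0.618

initial: κ=1.3478, φ=315.50°, ℓ=0.7898
cmd 1: set φ=355.30° → (κ,φ,ℓ)=(1.3478,355.30°,0.7898) → tip=(0.3809,-0.0313,0.6489)
cmd 2: set κ=1.4973 → (κ,φ,ℓ)=(1.4973,355.30°,0.7898) → tip=(0.4137,-0.0340,0.6182)
cmd 3: set φ=178.18° → (κ,φ,ℓ)=(1.4973,178.18°,0.7898) → tip=(-0.4148,0.0132,0.6182)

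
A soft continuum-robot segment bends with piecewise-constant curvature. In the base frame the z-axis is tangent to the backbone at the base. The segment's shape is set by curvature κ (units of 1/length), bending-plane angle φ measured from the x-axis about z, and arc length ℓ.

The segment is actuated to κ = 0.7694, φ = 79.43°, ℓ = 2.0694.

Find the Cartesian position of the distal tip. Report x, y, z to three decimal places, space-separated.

θ = κ·ℓ = 0.7694 × 2.0694 = 1.59220 rad
ρ = (1 − cos θ)/κ = (1 − -0.02140)/0.7694 = 1.32753
z = sin θ / κ = 0.99977/0.7694 = 1.29942
x = ρ cos φ = 1.32753 × cos(79.43°) = 0.24352
y = ρ sin φ = 1.32753 × sin(79.43°) = 1.30500

0.244 1.305 1.299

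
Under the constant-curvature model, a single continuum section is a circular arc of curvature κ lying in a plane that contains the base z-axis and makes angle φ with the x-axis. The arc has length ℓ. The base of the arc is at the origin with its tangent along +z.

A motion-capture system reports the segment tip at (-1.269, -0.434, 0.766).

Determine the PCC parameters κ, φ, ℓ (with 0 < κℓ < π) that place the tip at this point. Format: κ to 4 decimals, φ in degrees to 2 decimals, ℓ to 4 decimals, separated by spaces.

ρ = √(x²+y²) = √(-1.269² + -0.434²) = 1.34116
φ = atan2(y, x) mod 360° = atan2(-0.434, -1.269) = 198.8808°
|p|² = ρ² + z² = 1.34116² + 0.766² = 2.38547
κ = 2ρ / |p|² = 2×1.34116 / 2.38547 = 1.12444
θ = 2·atan2(ρ, z) = 2·atan2(1.34116, 0.766) = 2.10373 rad
ℓ = θ/κ = 2.10373/1.12444 = 1.87091

1.1244 198.88 1.8709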